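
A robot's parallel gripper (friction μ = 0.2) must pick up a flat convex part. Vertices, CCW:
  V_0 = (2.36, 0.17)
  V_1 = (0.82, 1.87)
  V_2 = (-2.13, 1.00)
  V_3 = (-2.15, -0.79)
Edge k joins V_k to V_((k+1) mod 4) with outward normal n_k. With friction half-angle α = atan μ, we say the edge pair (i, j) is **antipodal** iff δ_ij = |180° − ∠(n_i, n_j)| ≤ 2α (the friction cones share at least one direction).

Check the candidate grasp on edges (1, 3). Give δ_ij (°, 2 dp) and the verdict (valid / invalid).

δ = 4.41°, valid

α = atan 0.2 = 11.31°;  2α = 22.62°
edge 1: e_1 = (-2.95, -0.87);  n_1 = (-0.2829, +0.9592)
edge 3: e_3 = (+4.51, +0.96);  n_3 = (+0.2082, -0.9781)
∠(n_1, n_3) = 175.59°
δ = |180° − 175.59°| = 4.41°
4.41° ≤ 2α = 22.62°  →  valid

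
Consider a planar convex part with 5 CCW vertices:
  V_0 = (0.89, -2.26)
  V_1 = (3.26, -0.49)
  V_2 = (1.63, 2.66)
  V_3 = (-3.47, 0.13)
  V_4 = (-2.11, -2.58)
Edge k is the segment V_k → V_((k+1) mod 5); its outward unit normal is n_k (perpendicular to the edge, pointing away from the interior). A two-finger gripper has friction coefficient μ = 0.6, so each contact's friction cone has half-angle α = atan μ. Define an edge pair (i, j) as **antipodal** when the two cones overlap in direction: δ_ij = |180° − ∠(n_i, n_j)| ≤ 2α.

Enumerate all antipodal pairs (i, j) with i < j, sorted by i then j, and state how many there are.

α = atan 0.6 = 30.96°;  2α = 61.93°
n_0 = (+0.5984, -0.8012)
n_1 = (+0.8881, +0.4596)
n_2 = (-0.4444, +0.8958)
n_3 = (-0.8938, -0.4485)
n_4 = (+0.1061, -0.9944)
  (0,1): δ = 99.39°  ·
  (0,2): δ = 10.37°  ✓
  (0,3): δ = 79.90°  ·
  (0,4): δ = 149.33°  ·
  (1,2): δ = 90.97°  ·
  (1,3): δ = 0.71°  ✓
  (1,4): δ = 68.73°  ·
  (2,3): δ = 89.74°  ·
  (2,4): δ = 20.30°  ✓
  (3,4): δ = 110.56°  ·
antipodal pairs: 3

count = 3; pairs: (0,2), (1,3), (2,4)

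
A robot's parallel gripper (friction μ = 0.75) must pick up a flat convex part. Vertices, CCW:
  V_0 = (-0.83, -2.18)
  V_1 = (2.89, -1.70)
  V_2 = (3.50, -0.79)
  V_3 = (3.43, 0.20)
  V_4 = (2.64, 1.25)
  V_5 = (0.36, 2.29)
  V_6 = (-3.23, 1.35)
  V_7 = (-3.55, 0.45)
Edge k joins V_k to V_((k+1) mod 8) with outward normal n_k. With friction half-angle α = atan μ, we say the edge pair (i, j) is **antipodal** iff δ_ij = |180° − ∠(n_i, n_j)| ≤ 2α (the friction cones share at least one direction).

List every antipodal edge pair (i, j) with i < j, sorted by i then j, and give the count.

count = 12; pairs: (0,3), (0,4), (0,5), (0,6), (1,5), (1,6), (2,6), (2,7), (3,6), (3,7), (4,7), (5,7)

α = atan 0.75 = 36.87°;  2α = 73.74°
n_0 = (+0.1280, -0.9918)
n_1 = (+0.8306, -0.5568)
n_2 = (+0.9975, +0.0705)
n_3 = (+0.7991, +0.6012)
n_4 = (+0.4150, +0.9098)
n_5 = (-0.2533, +0.9674)
n_6 = (-0.9422, +0.3350)
n_7 = (-0.6951, -0.7189)
  (0,1): δ = 131.19°  ·
  (0,2): δ = 93.31°  ·
  (0,3): δ = 60.40°  ✓
  (0,4): δ = 31.87°  ✓
  (0,5): δ = 7.32°  ✓
  (0,6): δ = 63.07°  ✓
  (0,7): δ = 128.61°  ·
  (1,2): δ = 142.12°  ·
  (1,3): δ = 109.21°  ·
  (1,4): δ = 80.68°  ·
  (1,5): δ = 41.49°  ✓
  (1,6): δ = 14.26°  ✓
  (1,7): δ = 79.80°  ·
  (2,3): δ = 147.09°  ·
  (2,4): δ = 118.56°  ·
  (2,5): δ = 79.37°  ·
  (2,6): δ = 23.62°  ✓
  (2,7): δ = 41.92°  ✓
  (3,4): δ = 151.48°  ·
  (3,5): δ = 112.28°  ·
  (3,6): δ = 56.53°  ✓
  (3,7): δ = 9.01°  ✓
  (4,5): δ = 140.81°  ·
  (4,6): δ = 85.05°  ·
  (4,7): δ = 19.52°  ✓
  (5,6): δ = 124.25°  ·
  (5,7): δ = 58.71°  ✓
  (6,7): δ = 114.46°  ·
antipodal pairs: 12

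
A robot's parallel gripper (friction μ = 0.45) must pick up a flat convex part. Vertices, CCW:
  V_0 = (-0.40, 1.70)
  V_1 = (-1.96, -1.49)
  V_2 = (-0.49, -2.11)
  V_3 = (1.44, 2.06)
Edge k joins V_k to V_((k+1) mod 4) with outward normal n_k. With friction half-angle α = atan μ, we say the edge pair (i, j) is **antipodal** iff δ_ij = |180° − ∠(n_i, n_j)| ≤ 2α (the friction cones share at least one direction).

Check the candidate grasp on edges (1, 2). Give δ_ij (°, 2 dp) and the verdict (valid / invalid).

α = atan 0.45 = 24.23°;  2α = 48.46°
edge 1: e_1 = (+1.47, -0.62);  n_1 = (-0.3886, -0.9214)
edge 2: e_2 = (+1.93, +4.17);  n_2 = (+0.9075, -0.4200)
∠(n_1, n_2) = 88.03°
δ = |180° − 88.03°| = 91.97°
91.97° > 2α = 48.46°  →  invalid

δ = 91.97°, invalid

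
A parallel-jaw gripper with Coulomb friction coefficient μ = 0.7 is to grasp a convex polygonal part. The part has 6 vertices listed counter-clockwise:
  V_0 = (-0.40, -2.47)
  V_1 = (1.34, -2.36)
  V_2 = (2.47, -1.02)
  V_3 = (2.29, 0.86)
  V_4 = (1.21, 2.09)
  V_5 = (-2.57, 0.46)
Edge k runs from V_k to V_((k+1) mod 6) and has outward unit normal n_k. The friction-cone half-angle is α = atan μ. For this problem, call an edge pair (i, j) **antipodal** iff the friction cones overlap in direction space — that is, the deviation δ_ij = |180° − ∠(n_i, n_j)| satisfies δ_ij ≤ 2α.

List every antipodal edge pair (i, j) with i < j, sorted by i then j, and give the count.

α = atan 0.7 = 34.99°;  2α = 69.98°
n_0 = (+0.0631, -0.9980)
n_1 = (+0.7645, -0.6447)
n_2 = (+0.9954, +0.0953)
n_3 = (+0.7514, +0.6598)
n_4 = (-0.3960, +0.9183)
n_5 = (-0.8036, -0.5952)
  (0,1): δ = 133.76°  ·
  (0,2): δ = 88.15°  ·
  (0,3): δ = 52.33°  ✓
  (0,4): δ = 19.71°  ✓
  (0,5): δ = 122.91°  ·
  (1,2): δ = 134.39°  ·
  (1,3): δ = 98.57°  ·
  (1,4): δ = 26.53°  ✓
  (1,5): δ = 76.66°  ·
  (2,3): δ = 144.18°  ·
  (2,4): δ = 72.14°  ·
  (2,5): δ = 31.06°  ✓
  (3,4): δ = 107.96°  ·
  (3,5): δ = 4.76°  ✓
  (4,5): δ = 76.80°  ·
antipodal pairs: 5

count = 5; pairs: (0,3), (0,4), (1,4), (2,5), (3,5)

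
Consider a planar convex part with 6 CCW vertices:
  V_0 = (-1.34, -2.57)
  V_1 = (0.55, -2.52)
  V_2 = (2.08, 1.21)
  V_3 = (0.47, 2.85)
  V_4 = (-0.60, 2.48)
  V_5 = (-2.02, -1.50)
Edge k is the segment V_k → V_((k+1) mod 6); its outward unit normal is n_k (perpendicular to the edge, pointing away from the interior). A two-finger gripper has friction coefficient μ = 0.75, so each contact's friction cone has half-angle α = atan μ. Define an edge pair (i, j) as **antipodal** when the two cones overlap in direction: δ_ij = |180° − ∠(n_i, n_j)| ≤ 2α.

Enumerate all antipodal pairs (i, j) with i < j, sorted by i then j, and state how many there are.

count = 8; pairs: (0,2), (0,3), (0,4), (1,3), (1,4), (1,5), (2,4), (2,5)

α = atan 0.75 = 36.87°;  2α = 73.74°
n_0 = (+0.0264, -0.9997)
n_1 = (+0.9252, -0.3795)
n_2 = (+0.7136, +0.7005)
n_3 = (-0.3268, +0.9451)
n_4 = (-0.9418, +0.3360)
n_5 = (-0.8440, -0.5364)
  (0,1): δ = 113.82°  ·
  (0,2): δ = 47.04°  ✓
  (0,3): δ = 17.56°  ✓
  (0,4): δ = 68.85°  ✓
  (0,5): δ = 120.92°  ·
  (1,2): δ = 113.23°  ·
  (1,3): δ = 48.62°  ✓
  (1,4): δ = 2.67°  ✓
  (1,5): δ = 54.74°  ✓
  (2,3): δ = 115.40°  ·
  (2,4): δ = 64.11°  ✓
  (2,5): δ = 12.03°  ✓
  (3,4): δ = 128.71°  ·
  (3,5): δ = 76.64°  ·
  (4,5): δ = 127.93°  ·
antipodal pairs: 8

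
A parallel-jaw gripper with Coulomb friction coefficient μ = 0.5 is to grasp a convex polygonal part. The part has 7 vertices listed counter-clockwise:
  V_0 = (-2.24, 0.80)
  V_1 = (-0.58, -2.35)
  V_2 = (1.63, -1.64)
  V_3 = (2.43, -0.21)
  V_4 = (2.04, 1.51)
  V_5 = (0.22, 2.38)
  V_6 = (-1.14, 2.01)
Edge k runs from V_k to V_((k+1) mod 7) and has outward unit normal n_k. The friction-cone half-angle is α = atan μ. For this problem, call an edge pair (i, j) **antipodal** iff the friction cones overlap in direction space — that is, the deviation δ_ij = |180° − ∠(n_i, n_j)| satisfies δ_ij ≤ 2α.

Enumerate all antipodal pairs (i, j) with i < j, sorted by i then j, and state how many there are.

α = atan 0.5 = 26.57°;  2α = 53.13°
n_0 = (-0.8847, -0.4662)
n_1 = (+0.3059, -0.9521)
n_2 = (+0.8727, -0.4882)
n_3 = (+0.9752, +0.2211)
n_4 = (+0.4313, +0.9022)
n_5 = (-0.2625, +0.9649)
n_6 = (-0.7399, +0.6727)
  (0,1): δ = 99.98°  ·
  (0,2): δ = 57.01°  ·
  (0,3): δ = 15.01°  ✓
  (0,4): δ = 36.66°  ✓
  (0,5): δ = 77.43°  ·
  (0,6): δ = 109.94°  ·
  (1,2): δ = 137.03°  ·
  (1,3): δ = 95.04°  ·
  (1,4): δ = 43.36°  ✓
  (1,5): δ = 2.59°  ✓
  (1,6): δ = 29.92°  ✓
  (2,3): δ = 138.00°  ·
  (2,4): δ = 86.32°  ·
  (2,5): δ = 45.56°  ✓
  (2,6): δ = 13.05°  ✓
  (3,4): δ = 128.32°  ·
  (3,5): δ = 87.56°  ·
  (3,6): δ = 55.05°  ·
  (4,5): δ = 139.23°  ·
  (4,6): δ = 106.72°  ·
  (5,6): δ = 147.49°  ·
antipodal pairs: 7

count = 7; pairs: (0,3), (0,4), (1,4), (1,5), (1,6), (2,5), (2,6)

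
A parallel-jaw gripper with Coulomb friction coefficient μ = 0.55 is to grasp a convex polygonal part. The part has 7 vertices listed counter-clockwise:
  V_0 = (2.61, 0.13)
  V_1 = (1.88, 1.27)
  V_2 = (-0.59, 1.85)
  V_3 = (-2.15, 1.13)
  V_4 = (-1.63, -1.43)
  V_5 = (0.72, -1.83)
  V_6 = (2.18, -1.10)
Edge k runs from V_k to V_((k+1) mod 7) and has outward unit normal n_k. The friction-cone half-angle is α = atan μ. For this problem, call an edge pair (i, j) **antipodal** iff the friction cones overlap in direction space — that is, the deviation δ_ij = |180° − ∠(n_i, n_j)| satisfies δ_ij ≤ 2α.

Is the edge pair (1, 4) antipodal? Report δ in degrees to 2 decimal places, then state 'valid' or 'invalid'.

δ = 3.55°, valid

α = atan 0.55 = 28.81°;  2α = 57.62°
edge 1: e_1 = (-2.47, +0.58);  n_1 = (+0.2286, +0.9735)
edge 4: e_4 = (+2.35, -0.40);  n_4 = (-0.1678, -0.9858)
∠(n_1, n_4) = 176.45°
δ = |180° − 176.45°| = 3.55°
3.55° ≤ 2α = 57.62°  →  valid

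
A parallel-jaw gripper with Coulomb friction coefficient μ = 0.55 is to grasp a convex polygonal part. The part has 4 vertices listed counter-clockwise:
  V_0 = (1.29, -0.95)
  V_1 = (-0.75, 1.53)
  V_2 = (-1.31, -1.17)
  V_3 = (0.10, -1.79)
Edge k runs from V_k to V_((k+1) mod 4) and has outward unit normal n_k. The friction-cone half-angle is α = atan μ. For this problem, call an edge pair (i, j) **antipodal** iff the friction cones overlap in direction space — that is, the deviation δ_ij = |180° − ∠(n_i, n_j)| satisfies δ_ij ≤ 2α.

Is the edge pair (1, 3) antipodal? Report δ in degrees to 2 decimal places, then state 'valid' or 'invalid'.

δ = 43.06°, valid

α = atan 0.55 = 28.81°;  2α = 57.62°
edge 1: e_1 = (-0.56, -2.70);  n_1 = (-0.9792, +0.2031)
edge 3: e_3 = (+1.19, +0.84);  n_3 = (+0.5767, -0.8170)
∠(n_1, n_3) = 136.94°
δ = |180° − 136.94°| = 43.06°
43.06° ≤ 2α = 57.62°  →  valid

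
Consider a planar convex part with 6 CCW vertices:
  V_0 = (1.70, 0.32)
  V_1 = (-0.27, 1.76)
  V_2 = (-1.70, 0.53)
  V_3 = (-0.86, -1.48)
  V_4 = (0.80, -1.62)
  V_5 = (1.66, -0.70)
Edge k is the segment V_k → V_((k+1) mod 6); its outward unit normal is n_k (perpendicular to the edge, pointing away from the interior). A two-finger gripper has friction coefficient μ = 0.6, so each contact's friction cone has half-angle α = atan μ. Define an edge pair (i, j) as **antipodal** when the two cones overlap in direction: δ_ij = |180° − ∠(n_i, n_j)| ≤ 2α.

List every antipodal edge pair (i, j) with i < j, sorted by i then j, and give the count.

α = atan 0.6 = 30.96°;  2α = 61.93°
n_0 = (+0.5901, +0.8073)
n_1 = (-0.6521, +0.7581)
n_2 = (-0.9227, -0.3856)
n_3 = (-0.0840, -0.9965)
n_4 = (+0.7305, -0.6829)
n_5 = (+0.9992, -0.0392)
  (0,1): δ = 103.13°  ·
  (0,2): δ = 31.15°  ✓
  (0,3): δ = 31.34°  ✓
  (0,4): δ = 83.10°  ·
  (0,5): δ = 123.92°  ·
  (1,2): δ = 108.02°  ·
  (1,3): δ = 45.52°  ✓
  (1,4): δ = 6.23°  ✓
  (1,5): δ = 47.05°  ✓
  (2,3): δ = 117.50°  ·
  (2,4): δ = 65.75°  ·
  (2,5): δ = 24.93°  ✓
  (3,4): δ = 128.25°  ·
  (3,5): δ = 87.42°  ·
  (4,5): δ = 139.18°  ·
antipodal pairs: 6

count = 6; pairs: (0,2), (0,3), (1,3), (1,4), (1,5), (2,5)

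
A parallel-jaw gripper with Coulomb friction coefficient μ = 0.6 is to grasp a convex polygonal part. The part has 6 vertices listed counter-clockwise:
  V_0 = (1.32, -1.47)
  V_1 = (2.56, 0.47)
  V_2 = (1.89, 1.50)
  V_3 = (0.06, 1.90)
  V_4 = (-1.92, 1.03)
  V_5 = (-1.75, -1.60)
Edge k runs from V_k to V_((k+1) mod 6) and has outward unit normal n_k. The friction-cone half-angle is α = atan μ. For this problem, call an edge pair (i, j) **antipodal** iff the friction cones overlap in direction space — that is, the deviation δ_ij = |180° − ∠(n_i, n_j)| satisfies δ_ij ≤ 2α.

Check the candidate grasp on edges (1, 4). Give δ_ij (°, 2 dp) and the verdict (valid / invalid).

α = atan 0.6 = 30.96°;  2α = 61.93°
edge 1: e_1 = (-0.67, +1.03);  n_1 = (+0.8383, +0.5453)
edge 4: e_4 = (+0.17, -2.63);  n_4 = (-0.9979, -0.0645)
∠(n_1, n_4) = 150.65°
δ = |180° − 150.65°| = 29.35°
29.35° ≤ 2α = 61.93°  →  valid

δ = 29.35°, valid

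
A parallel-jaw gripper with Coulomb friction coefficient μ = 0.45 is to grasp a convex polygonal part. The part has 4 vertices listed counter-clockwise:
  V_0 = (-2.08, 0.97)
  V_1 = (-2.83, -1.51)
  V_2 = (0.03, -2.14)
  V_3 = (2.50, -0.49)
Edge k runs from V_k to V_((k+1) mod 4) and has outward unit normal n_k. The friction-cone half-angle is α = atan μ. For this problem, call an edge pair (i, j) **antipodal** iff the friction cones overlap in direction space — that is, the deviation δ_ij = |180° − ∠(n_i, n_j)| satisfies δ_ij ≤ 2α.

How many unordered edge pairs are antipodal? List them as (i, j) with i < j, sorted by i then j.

count = 2; pairs: (0,2), (1,3)

α = atan 0.45 = 24.23°;  2α = 48.46°
n_0 = (-0.9572, +0.2895)
n_1 = (-0.2151, -0.9766)
n_2 = (+0.5555, -0.8315)
n_3 = (+0.3037, +0.9528)
  (0,1): δ = 85.60°  ·
  (0,2): δ = 39.43°  ✓
  (0,3): δ = 89.15°  ·
  (1,2): δ = 133.83°  ·
  (1,3): δ = 5.26°  ✓
  (2,3): δ = 51.42°  ·
antipodal pairs: 2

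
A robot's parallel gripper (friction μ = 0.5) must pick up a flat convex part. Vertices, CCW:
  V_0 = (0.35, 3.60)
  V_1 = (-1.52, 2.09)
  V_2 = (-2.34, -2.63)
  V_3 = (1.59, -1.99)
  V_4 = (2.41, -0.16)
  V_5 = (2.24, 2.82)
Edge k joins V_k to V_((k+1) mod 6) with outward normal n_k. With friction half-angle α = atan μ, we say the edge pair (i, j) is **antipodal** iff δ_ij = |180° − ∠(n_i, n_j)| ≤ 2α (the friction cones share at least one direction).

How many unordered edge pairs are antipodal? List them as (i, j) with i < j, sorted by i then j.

α = atan 0.5 = 26.57°;  2α = 53.13°
n_0 = (-0.6282, +0.7780)
n_1 = (-0.9852, +0.1712)
n_2 = (+0.1607, -0.9870)
n_3 = (+0.9126, -0.4089)
n_4 = (+0.9984, +0.0570)
n_5 = (+0.3815, +0.9244)
  (0,1): δ = 138.78°  ·
  (0,2): δ = 29.67°  ✓
  (0,3): δ = 26.94°  ✓
  (0,4): δ = 54.34°  ·
  (0,5): δ = 118.65°  ·
  (1,2): δ = 70.90°  ·
  (1,3): δ = 14.28°  ✓
  (1,4): δ = 13.12°  ✓
  (1,5): δ = 77.43°  ·
  (2,3): δ = 123.39°  ·
  (2,4): δ = 95.98°  ·
  (2,5): δ = 31.68°  ✓
  (3,4): δ = 152.60°  ·
  (3,5): δ = 88.29°  ·
  (4,5): δ = 115.69°  ·
antipodal pairs: 5

count = 5; pairs: (0,2), (0,3), (1,3), (1,4), (2,5)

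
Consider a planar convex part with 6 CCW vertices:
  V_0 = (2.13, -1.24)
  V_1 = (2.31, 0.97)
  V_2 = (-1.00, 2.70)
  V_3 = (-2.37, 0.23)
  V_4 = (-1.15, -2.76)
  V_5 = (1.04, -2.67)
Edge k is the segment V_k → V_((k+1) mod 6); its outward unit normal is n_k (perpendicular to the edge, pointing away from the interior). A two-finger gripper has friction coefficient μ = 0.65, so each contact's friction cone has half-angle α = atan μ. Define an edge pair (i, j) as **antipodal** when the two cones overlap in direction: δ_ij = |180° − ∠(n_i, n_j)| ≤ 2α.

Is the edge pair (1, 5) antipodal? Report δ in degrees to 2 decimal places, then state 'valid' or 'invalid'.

α = atan 0.65 = 33.02°;  2α = 66.05°
edge 1: e_1 = (-3.31, +1.73);  n_1 = (+0.4632, +0.8863)
edge 5: e_5 = (+1.09, +1.43);  n_5 = (+0.7953, -0.6062)
∠(n_1, n_5) = 99.72°
δ = |180° − 99.72°| = 80.28°
80.28° > 2α = 66.05°  →  invalid

δ = 80.28°, invalid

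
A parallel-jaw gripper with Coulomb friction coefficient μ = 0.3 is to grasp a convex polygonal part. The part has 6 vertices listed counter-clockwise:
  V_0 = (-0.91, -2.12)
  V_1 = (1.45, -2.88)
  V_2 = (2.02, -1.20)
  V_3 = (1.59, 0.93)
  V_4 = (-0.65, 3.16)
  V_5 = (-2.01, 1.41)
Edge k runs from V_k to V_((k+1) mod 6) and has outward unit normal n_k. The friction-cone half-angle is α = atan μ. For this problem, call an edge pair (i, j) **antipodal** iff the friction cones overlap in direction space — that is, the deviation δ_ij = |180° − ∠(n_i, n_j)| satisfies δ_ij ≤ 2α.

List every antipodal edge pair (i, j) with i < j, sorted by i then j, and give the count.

α = atan 0.3 = 16.70°;  2α = 33.40°
n_0 = (-0.3065, -0.9519)
n_1 = (+0.9470, -0.3213)
n_2 = (+0.9802, +0.1979)
n_3 = (+0.7055, +0.7087)
n_4 = (-0.7896, +0.6136)
n_5 = (-0.9547, -0.2975)
  (0,1): δ = 90.89°  ·
  (0,2): δ = 60.74°  ·
  (0,3): δ = 27.02°  ✓
  (0,4): δ = 70.00°  ·
  (0,5): δ = 125.16°  ·
  (1,2): δ = 149.85°  ·
  (1,3): δ = 116.13°  ·
  (1,4): δ = 19.11°  ✓
  (1,5): δ = 36.05°  ·
  (2,3): δ = 146.29°  ·
  (2,4): δ = 49.27°  ·
  (2,5): δ = 5.89°  ✓
  (3,4): δ = 82.98°  ·
  (3,5): δ = 27.82°  ✓
  (4,5): δ = 124.84°  ·
antipodal pairs: 4

count = 4; pairs: (0,3), (1,4), (2,5), (3,5)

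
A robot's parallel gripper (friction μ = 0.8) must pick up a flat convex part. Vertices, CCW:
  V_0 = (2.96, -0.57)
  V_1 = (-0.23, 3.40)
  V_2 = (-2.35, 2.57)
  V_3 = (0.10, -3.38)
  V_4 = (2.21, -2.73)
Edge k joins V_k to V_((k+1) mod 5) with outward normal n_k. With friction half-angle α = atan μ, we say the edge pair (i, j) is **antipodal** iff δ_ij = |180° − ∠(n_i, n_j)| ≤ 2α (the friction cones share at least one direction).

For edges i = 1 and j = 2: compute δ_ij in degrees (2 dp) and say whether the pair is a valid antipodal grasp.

δ = 89.00°, invalid

α = atan 0.8 = 38.66°;  2α = 77.32°
edge 1: e_1 = (-2.12, -0.83);  n_1 = (-0.3646, +0.9312)
edge 2: e_2 = (+2.45, -5.95);  n_2 = (-0.9247, -0.3807)
∠(n_1, n_2) = 91.00°
δ = |180° − 91.00°| = 89.00°
89.00° > 2α = 77.32°  →  invalid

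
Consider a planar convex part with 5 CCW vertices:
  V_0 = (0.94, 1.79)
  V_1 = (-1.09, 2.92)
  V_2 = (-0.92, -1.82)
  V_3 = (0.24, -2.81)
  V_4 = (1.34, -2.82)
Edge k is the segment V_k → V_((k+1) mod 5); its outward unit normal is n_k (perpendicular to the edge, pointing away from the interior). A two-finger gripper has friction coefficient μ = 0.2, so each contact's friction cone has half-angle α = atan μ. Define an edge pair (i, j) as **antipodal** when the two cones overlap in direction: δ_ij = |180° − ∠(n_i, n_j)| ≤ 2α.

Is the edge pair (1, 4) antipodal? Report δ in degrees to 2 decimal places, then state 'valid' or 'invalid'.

α = atan 0.2 = 11.31°;  2α = 22.62°
edge 1: e_1 = (+0.17, -4.74);  n_1 = (-0.9994, -0.0358)
edge 4: e_4 = (-0.40, +4.61);  n_4 = (+0.9963, +0.0864)
∠(n_1, n_4) = 177.10°
δ = |180° − 177.10°| = 2.90°
2.90° ≤ 2α = 22.62°  →  valid

δ = 2.90°, valid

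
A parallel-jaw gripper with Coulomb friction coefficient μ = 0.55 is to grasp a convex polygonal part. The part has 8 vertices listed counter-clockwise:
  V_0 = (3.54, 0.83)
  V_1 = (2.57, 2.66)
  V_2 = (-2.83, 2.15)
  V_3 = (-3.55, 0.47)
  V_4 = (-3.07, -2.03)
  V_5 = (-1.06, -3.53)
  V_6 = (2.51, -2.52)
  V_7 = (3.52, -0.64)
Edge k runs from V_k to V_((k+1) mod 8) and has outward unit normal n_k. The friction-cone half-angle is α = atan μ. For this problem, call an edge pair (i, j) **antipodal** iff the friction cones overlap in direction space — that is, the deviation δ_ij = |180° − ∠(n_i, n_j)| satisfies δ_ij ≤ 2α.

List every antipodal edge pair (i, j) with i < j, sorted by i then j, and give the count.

α = atan 0.55 = 28.81°;  2α = 57.62°
n_0 = (+0.8836, +0.4683)
n_1 = (-0.0940, +0.9956)
n_2 = (-0.9191, +0.3939)
n_3 = (-0.9821, -0.1886)
n_4 = (-0.5981, -0.8014)
n_5 = (+0.2722, -0.9622)
n_6 = (+0.8809, -0.4733)
n_7 = (+0.9999, -0.0136)
  (0,1): δ = 112.53°  ·
  (0,2): δ = 51.12°  ✓
  (0,3): δ = 17.06°  ✓
  (0,4): δ = 25.34°  ✓
  (0,5): δ = 77.87°  ·
  (0,6): δ = 123.83°  ·
  (0,7): δ = 151.29°  ·
  (1,2): δ = 118.59°  ·
  (1,3): δ = 84.53°  ·
  (1,4): δ = 42.13°  ✓
  (1,5): δ = 10.40°  ✓
  (1,6): δ = 56.36°  ✓
  (1,7): δ = 83.83°  ·
  (2,3): δ = 145.93°  ·
  (2,4): δ = 103.53°  ·
  (2,5): δ = 51.00°  ✓
  (2,6): δ = 5.05°  ✓
  (2,7): δ = 22.42°  ✓
  (3,4): δ = 137.60°  ·
  (3,5): δ = 85.07°  ·
  (3,6): δ = 39.11°  ✓
  (3,7): δ = 11.65°  ✓
  (4,5): δ = 127.47°  ·
  (4,6): δ = 81.51°  ·
  (4,7): δ = 54.05°  ✓
  (5,6): δ = 134.04°  ·
  (5,7): δ = 106.58°  ·
  (6,7): δ = 152.53°  ·
antipodal pairs: 12

count = 12; pairs: (0,2), (0,3), (0,4), (1,4), (1,5), (1,6), (2,5), (2,6), (2,7), (3,6), (3,7), (4,7)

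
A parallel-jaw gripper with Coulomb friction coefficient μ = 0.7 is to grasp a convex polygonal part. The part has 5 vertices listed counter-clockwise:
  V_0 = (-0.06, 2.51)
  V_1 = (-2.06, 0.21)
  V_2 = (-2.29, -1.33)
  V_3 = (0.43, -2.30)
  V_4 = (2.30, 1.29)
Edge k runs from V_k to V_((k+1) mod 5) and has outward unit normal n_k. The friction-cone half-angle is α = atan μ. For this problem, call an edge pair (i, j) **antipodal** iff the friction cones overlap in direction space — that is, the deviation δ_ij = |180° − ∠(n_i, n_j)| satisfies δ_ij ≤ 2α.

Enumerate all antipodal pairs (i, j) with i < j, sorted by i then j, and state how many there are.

α = atan 0.7 = 34.99°;  2α = 69.98°
n_0 = (-0.7546, +0.6562)
n_1 = (-0.9890, +0.1477)
n_2 = (-0.3359, -0.9419)
n_3 = (+0.8869, -0.4620)
n_4 = (+0.4592, +0.8883)
  (0,1): δ = 147.49°  ·
  (0,2): δ = 68.62°  ✓
  (0,3): δ = 13.49°  ✓
  (0,4): δ = 103.67°  ·
  (1,2): δ = 101.13°  ·
  (1,3): δ = 19.02°  ✓
  (1,4): δ = 71.16°  ·
  (2,3): δ = 97.89°  ·
  (2,4): δ = 7.71°  ✓
  (3,4): δ = 89.82°  ·
antipodal pairs: 4

count = 4; pairs: (0,2), (0,3), (1,3), (2,4)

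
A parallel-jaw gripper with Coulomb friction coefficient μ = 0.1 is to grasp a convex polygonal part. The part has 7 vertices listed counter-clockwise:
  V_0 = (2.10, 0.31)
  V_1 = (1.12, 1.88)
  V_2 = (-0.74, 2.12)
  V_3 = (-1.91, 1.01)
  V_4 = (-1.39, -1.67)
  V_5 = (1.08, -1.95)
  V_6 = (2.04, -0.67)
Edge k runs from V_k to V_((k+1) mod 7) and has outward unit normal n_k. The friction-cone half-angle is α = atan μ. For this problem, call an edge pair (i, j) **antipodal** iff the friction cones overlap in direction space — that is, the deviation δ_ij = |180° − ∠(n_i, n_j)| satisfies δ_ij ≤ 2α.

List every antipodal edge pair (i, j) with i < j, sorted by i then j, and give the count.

α = atan 0.1 = 5.71°;  2α = 11.42°
n_0 = (+0.8483, +0.5295)
n_1 = (+0.1280, +0.9918)
n_2 = (-0.6883, +0.7255)
n_3 = (-0.9817, -0.1905)
n_4 = (-0.1126, -0.9936)
n_5 = (+0.8000, -0.6000)
n_6 = (+0.9981, -0.0611)
  (0,1): δ = 129.32°  ·
  (0,2): δ = 78.48°  ·
  (0,3): δ = 20.99°  ·
  (0,4): δ = 51.56°  ·
  (0,5): δ = 111.16°  ·
  (0,6): δ = 144.52°  ·
  (1,2): δ = 129.16°  ·
  (1,3): δ = 71.67°  ·
  (1,4): δ = 0.88°  ✓
  (1,5): δ = 60.48°  ·
  (1,6): δ = 93.85°  ·
  (2,3): δ = 122.51°  ·
  (2,4): δ = 49.96°  ·
  (2,5): δ = 9.64°  ✓
  (2,6): δ = 43.00°  ·
  (3,4): δ = 107.45°  ·
  (3,5): δ = 47.85°  ·
  (3,6): δ = 14.48°  ·
  (4,5): δ = 120.40°  ·
  (4,6): δ = 87.04°  ·
  (5,6): δ = 146.63°  ·
antipodal pairs: 2

count = 2; pairs: (1,4), (2,5)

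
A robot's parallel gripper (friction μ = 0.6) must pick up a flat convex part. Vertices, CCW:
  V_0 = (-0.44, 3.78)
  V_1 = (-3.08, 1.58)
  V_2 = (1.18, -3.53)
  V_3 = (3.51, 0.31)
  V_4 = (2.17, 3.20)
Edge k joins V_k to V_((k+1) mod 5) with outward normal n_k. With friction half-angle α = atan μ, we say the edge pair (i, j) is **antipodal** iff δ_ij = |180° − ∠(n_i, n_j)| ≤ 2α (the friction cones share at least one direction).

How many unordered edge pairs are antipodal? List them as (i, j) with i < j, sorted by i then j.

α = atan 0.6 = 30.96°;  2α = 61.93°
n_0 = (-0.6402, +0.7682)
n_1 = (-0.7681, -0.6403)
n_2 = (+0.8549, -0.5187)
n_3 = (+0.9072, +0.4207)
n_4 = (+0.2169, +0.9762)
  (0,1): δ = 89.99°  ·
  (0,2): δ = 18.95°  ✓
  (0,3): δ = 75.07°  ·
  (0,4): δ = 127.67°  ·
  (1,2): δ = 71.06°  ·
  (1,3): δ = 14.94°  ✓
  (1,4): δ = 37.65°  ✓
  (2,3): δ = 123.88°  ·
  (2,4): δ = 71.28°  ·
  (3,4): δ = 127.40°  ·
antipodal pairs: 3

count = 3; pairs: (0,2), (1,3), (1,4)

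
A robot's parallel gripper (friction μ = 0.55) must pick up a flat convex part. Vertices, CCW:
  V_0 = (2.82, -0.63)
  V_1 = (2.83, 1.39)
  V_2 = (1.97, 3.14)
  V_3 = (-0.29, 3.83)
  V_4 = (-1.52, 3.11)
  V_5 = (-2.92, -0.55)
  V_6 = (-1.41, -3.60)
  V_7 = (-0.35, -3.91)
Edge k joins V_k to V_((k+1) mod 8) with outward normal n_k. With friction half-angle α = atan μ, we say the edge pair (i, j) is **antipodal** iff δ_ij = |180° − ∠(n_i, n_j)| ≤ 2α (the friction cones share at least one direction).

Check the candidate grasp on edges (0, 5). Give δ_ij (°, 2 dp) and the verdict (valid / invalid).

α = atan 0.55 = 28.81°;  2α = 57.62°
edge 0: e_0 = (+0.01, +2.02);  n_0 = (+1.0000, -0.0050)
edge 5: e_5 = (+1.51, -3.05);  n_5 = (-0.8962, -0.4437)
∠(n_0, n_5) = 153.38°
δ = |180° − 153.38°| = 26.62°
26.62° ≤ 2α = 57.62°  →  valid

δ = 26.62°, valid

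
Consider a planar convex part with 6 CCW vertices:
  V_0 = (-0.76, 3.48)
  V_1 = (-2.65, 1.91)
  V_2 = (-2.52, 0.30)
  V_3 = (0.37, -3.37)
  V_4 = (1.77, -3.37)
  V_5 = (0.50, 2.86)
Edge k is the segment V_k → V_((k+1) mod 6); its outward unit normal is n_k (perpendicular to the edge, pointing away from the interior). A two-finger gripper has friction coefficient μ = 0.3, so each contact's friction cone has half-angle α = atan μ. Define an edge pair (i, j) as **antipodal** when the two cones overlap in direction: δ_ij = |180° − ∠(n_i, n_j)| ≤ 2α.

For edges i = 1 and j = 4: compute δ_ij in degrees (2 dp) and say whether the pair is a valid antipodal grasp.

α = atan 0.3 = 16.70°;  2α = 33.40°
edge 1: e_1 = (+0.13, -1.61);  n_1 = (-0.9968, -0.0805)
edge 4: e_4 = (-1.27, +6.23);  n_4 = (+0.9798, +0.1997)
∠(n_1, n_4) = 173.09°
δ = |180° − 173.09°| = 6.91°
6.91° ≤ 2α = 33.40°  →  valid

δ = 6.91°, valid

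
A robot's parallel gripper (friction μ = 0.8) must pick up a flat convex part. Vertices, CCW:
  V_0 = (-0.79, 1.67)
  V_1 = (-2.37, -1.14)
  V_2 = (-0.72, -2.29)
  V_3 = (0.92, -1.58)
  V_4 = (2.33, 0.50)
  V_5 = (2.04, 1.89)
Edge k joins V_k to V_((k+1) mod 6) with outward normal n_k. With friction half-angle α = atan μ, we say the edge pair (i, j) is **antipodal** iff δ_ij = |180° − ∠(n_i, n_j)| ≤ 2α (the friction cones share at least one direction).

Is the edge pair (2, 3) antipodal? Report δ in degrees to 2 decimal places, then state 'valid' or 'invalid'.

α = atan 0.8 = 38.66°;  2α = 77.32°
edge 2: e_2 = (+1.64, +0.71);  n_2 = (+0.3973, -0.9177)
edge 3: e_3 = (+1.41, +2.08);  n_3 = (+0.8277, -0.5611)
∠(n_2, n_3) = 32.46°
δ = |180° − 32.46°| = 147.54°
147.54° > 2α = 77.32°  →  invalid

δ = 147.54°, invalid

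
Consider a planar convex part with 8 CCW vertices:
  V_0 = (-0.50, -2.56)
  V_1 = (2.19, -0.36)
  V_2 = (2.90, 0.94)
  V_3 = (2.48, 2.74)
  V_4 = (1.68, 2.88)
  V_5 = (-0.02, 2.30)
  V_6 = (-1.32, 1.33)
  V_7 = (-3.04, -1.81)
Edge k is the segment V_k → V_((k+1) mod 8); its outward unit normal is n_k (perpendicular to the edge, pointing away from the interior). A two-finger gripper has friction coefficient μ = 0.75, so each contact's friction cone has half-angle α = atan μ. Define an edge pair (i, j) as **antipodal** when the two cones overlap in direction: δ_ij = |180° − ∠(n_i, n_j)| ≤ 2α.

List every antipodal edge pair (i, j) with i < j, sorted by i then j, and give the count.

α = atan 0.75 = 36.87°;  2α = 73.74°
n_0 = (+0.6331, -0.7741)
n_1 = (+0.8776, -0.4793)
n_2 = (+0.9738, +0.2272)
n_3 = (+0.1724, +0.9850)
n_4 = (-0.3229, +0.9464)
n_5 = (-0.5980, +0.8015)
n_6 = (-0.8770, +0.4804)
n_7 = (-0.2832, -0.9591)
  (0,1): δ = 157.92°  ·
  (0,2): δ = 116.14°  ·
  (0,3): δ = 49.20°  ✓
  (0,4): δ = 20.44°  ✓
  (0,5): δ = 2.55°  ✓
  (0,6): δ = 22.01°  ✓
  (0,7): δ = 124.27°  ·
  (1,2): δ = 138.22°  ·
  (1,3): δ = 71.28°  ✓
  (1,4): δ = 42.52°  ✓
  (1,5): δ = 24.63°  ✓
  (1,6): δ = 0.07°  ✓
  (1,7): δ = 102.19°  ·
  (2,3): δ = 113.06°  ·
  (2,4): δ = 84.30°  ·
  (2,5): δ = 66.41°  ✓
  (2,6): δ = 41.85°  ✓
  (2,7): δ = 60.42°  ✓
  (3,4): δ = 151.24°  ·
  (3,5): δ = 133.35°  ·
  (3,6): δ = 108.79°  ·
  (3,7): δ = 6.52°  ✓
  (4,5): δ = 162.11°  ·
  (4,6): δ = 137.55°  ·
  (4,7): δ = 35.29°  ✓
  (5,6): δ = 155.44°  ·
  (5,7): δ = 53.18°  ✓
  (6,7): δ = 77.74°  ·
antipodal pairs: 14

count = 14; pairs: (0,3), (0,4), (0,5), (0,6), (1,3), (1,4), (1,5), (1,6), (2,5), (2,6), (2,7), (3,7), (4,7), (5,7)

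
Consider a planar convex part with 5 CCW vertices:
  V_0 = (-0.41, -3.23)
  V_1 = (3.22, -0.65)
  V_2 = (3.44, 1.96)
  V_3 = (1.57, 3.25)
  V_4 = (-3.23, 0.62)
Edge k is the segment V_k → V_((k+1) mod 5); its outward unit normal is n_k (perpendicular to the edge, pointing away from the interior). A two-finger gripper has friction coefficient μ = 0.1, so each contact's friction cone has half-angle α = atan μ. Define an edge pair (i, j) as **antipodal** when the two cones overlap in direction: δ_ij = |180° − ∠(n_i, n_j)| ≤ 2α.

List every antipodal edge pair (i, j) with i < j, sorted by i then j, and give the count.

count = 1; pairs: (0,3)

α = atan 0.1 = 5.71°;  2α = 11.42°
n_0 = (+0.5793, -0.8151)
n_1 = (+0.9965, -0.0840)
n_2 = (+0.5678, +0.8231)
n_3 = (-0.4805, +0.8770)
n_4 = (-0.8067, -0.5909)
  (0,1): δ = 130.22°  ·
  (0,2): δ = 70.00°  ·
  (0,3): δ = 6.68°  ✓
  (0,4): δ = 90.82°  ·
  (1,2): δ = 119.78°  ·
  (1,3): δ = 56.46°  ·
  (1,4): δ = 41.04°  ·
  (2,3): δ = 116.68°  ·
  (2,4): δ = 19.18°  ·
  (3,4): δ = 82.50°  ·
antipodal pairs: 1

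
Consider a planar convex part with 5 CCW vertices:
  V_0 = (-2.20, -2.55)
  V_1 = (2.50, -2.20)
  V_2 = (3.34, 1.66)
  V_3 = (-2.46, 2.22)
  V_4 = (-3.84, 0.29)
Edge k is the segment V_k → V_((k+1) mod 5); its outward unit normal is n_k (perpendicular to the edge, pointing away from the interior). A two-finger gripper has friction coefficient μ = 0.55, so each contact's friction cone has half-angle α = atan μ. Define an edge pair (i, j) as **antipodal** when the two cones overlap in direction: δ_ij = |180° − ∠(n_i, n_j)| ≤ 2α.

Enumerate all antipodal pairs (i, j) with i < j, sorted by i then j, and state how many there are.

α = atan 0.55 = 28.81°;  2α = 57.62°
n_0 = (+0.0743, -0.9972)
n_1 = (+0.9771, -0.2126)
n_2 = (+0.0961, +0.9954)
n_3 = (-0.8134, +0.5816)
n_4 = (-0.8660, -0.5001)
  (0,1): δ = 106.54°  ·
  (0,2): δ = 9.77°  ✓
  (0,3): δ = 50.18°  ✓
  (0,4): δ = 115.75°  ·
  (1,2): δ = 83.24°  ·
  (1,3): δ = 23.29°  ✓
  (1,4): δ = 42.28°  ✓
  (2,3): δ = 120.05°  ·
  (2,4): δ = 54.48°  ✓
  (3,4): δ = 114.43°  ·
antipodal pairs: 5

count = 5; pairs: (0,2), (0,3), (1,3), (1,4), (2,4)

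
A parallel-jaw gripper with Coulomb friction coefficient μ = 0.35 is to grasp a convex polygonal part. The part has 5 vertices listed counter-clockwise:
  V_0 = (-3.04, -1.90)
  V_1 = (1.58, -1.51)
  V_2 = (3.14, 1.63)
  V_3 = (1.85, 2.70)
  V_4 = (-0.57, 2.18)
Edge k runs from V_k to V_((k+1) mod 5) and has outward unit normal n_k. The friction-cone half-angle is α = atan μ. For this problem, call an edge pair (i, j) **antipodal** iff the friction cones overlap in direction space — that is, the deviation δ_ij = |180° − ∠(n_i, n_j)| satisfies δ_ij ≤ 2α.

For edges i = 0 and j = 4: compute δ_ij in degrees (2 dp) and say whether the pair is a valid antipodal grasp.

δ = 53.98°, invalid

α = atan 0.35 = 19.29°;  2α = 38.58°
edge 0: e_0 = (+4.62, +0.39);  n_0 = (+0.0841, -0.9965)
edge 4: e_4 = (-2.47, -4.08);  n_4 = (-0.8555, +0.5179)
∠(n_0, n_4) = 126.02°
δ = |180° − 126.02°| = 53.98°
53.98° > 2α = 38.58°  →  invalid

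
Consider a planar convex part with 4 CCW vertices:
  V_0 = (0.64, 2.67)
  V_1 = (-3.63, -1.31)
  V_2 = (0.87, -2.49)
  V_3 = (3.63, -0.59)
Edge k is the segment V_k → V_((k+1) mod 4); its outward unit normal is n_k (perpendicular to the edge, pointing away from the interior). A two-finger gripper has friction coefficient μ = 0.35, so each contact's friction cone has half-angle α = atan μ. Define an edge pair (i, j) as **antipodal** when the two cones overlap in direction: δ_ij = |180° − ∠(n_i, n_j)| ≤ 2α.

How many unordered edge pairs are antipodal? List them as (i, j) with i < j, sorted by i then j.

count = 2; pairs: (0,2), (1,3)

α = atan 0.35 = 19.29°;  2α = 38.58°
n_0 = (-0.6818, +0.7315)
n_1 = (-0.2536, -0.9673)
n_2 = (+0.5670, -0.8237)
n_3 = (+0.7370, +0.6759)
  (0,1): δ = 57.68°  ·
  (0,2): δ = 8.44°  ✓
  (0,3): δ = 89.54°  ·
  (1,2): δ = 130.76°  ·
  (1,3): δ = 32.78°  ✓
  (2,3): δ = 82.02°  ·
antipodal pairs: 2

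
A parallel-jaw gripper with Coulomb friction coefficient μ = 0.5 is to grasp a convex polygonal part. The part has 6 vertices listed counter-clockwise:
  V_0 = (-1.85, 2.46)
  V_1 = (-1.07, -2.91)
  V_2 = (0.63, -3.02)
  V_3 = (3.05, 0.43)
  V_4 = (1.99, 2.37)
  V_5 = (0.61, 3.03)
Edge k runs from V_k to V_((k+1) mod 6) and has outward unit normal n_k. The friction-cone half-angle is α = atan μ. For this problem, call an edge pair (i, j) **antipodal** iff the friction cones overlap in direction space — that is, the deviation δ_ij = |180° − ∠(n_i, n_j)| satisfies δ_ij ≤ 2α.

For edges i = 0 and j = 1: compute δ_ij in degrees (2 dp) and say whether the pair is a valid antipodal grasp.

δ = 101.97°, invalid

α = atan 0.5 = 26.57°;  2α = 53.13°
edge 0: e_0 = (+0.78, -5.37);  n_0 = (-0.9896, -0.1437)
edge 1: e_1 = (+1.70, -0.11);  n_1 = (-0.0646, -0.9979)
∠(n_0, n_1) = 78.03°
δ = |180° − 78.03°| = 101.97°
101.97° > 2α = 53.13°  →  invalid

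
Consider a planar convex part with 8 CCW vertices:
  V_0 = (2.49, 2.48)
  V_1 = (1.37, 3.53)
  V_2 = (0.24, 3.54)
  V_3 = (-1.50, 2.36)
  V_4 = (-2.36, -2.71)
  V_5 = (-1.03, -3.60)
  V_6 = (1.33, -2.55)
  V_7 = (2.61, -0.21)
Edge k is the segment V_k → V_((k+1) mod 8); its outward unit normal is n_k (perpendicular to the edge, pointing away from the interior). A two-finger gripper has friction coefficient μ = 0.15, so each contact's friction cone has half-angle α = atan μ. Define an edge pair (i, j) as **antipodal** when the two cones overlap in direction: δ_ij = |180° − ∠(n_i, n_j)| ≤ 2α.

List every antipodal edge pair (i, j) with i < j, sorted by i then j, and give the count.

count = 3; pairs: (0,4), (2,5), (3,7)

α = atan 0.15 = 8.53°;  2α = 17.06°
n_0 = (+0.6839, +0.7295)
n_1 = (+0.0088, +1.0000)
n_2 = (-0.5613, +0.8276)
n_3 = (-0.9859, +0.1672)
n_4 = (-0.5561, -0.8311)
n_5 = (+0.4065, -0.9137)
n_6 = (+0.8773, -0.4799)
n_7 = (+0.9990, +0.0446)
  (0,1): δ = 137.35°  ·
  (0,2): δ = 102.70°  ·
  (0,3): δ = 56.47°  ·
  (0,4): δ = 9.36°  ✓
  (0,5): δ = 67.14°  ·
  (0,6): δ = 104.47°  ·
  (0,7): δ = 135.71°  ·
  (1,2): δ = 145.35°  ·
  (1,3): δ = 99.12°  ·
  (1,4): δ = 33.28°  ·
  (1,5): δ = 24.49°  ·
  (1,6): δ = 61.83°  ·
  (1,7): δ = 93.06°  ·
  (2,3): δ = 133.77°  ·
  (2,4): δ = 67.93°  ·
  (2,5): δ = 10.16°  ✓
  (2,6): δ = 27.18°  ·
  (2,7): δ = 58.41°  ·
  (3,4): δ = 114.16°  ·
  (3,5): δ = 56.39°  ·
  (3,6): δ = 19.05°  ·
  (3,7): δ = 12.18°  ✓
  (4,5): δ = 122.23°  ·
  (4,6): δ = 84.89°  ·
  (4,7): δ = 53.66°  ·
  (5,6): δ = 142.66°  ·
  (5,7): δ = 111.43°  ·
  (6,7): δ = 148.77°  ·
antipodal pairs: 3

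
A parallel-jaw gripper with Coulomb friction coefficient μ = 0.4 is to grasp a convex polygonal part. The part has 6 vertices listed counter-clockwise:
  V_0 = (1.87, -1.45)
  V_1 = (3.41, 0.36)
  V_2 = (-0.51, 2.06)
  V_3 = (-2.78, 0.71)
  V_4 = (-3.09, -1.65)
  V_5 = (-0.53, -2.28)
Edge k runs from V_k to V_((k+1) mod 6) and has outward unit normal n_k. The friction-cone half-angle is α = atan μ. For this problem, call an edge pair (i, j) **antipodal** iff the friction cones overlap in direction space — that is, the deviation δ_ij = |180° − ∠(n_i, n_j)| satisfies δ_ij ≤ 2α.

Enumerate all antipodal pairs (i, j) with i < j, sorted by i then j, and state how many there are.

count = 5; pairs: (0,2), (0,3), (1,4), (1,5), (2,5)

α = atan 0.4 = 21.80°;  2α = 43.60°
n_0 = (+0.7616, -0.6480)
n_1 = (+0.3979, +0.9174)
n_2 = (-0.5112, +0.8595)
n_3 = (-0.9915, +0.1302)
n_4 = (-0.2390, -0.9710)
n_5 = (+0.3268, -0.9451)
  (0,1): δ = 73.05°  ·
  (0,2): δ = 18.87°  ✓
  (0,3): δ = 32.91°  ✓
  (0,4): δ = 116.57°  ·
  (0,5): δ = 149.47°  ·
  (1,2): δ = 125.81°  ·
  (1,3): δ = 74.04°  ·
  (1,4): δ = 9.62°  ✓
  (1,5): δ = 42.52°  ✓
  (2,3): δ = 128.22°  ·
  (2,4): δ = 44.57°  ·
  (2,5): δ = 11.66°  ✓
  (3,4): δ = 96.34°  ·
  (3,5): δ = 63.44°  ·
  (4,5): δ = 147.10°  ·
antipodal pairs: 5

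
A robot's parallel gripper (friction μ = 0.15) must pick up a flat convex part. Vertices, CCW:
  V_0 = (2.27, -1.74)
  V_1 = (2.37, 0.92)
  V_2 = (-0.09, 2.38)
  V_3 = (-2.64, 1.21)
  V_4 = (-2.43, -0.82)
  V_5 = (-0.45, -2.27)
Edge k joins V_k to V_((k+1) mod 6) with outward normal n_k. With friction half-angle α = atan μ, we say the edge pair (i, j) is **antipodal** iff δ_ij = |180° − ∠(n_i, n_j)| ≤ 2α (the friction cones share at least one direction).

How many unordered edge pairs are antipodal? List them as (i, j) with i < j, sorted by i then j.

α = atan 0.15 = 8.53°;  2α = 17.06°
n_0 = (+0.9993, -0.0376)
n_1 = (+0.5104, +0.8600)
n_2 = (-0.4170, +0.9089)
n_3 = (-0.9947, -0.1029)
n_4 = (-0.5908, -0.8068)
n_5 = (+0.1913, -0.9815)
  (0,1): δ = 118.54°  ·
  (0,2): δ = 63.20°  ·
  (0,3): δ = 8.06°  ✓
  (0,4): δ = 55.94°  ·
  (0,5): δ = 103.18°  ·
  (1,2): δ = 124.66°  ·
  (1,3): δ = 53.40°  ·
  (1,4): δ = 5.53°  ✓
  (1,5): δ = 41.72°  ·
  (2,3): δ = 108.74°  ·
  (2,4): δ = 60.86°  ·
  (2,5): δ = 13.62°  ✓
  (3,4): δ = 132.12°  ·
  (3,5): δ = 84.88°  ·
  (4,5): δ = 132.76°  ·
antipodal pairs: 3

count = 3; pairs: (0,3), (1,4), (2,5)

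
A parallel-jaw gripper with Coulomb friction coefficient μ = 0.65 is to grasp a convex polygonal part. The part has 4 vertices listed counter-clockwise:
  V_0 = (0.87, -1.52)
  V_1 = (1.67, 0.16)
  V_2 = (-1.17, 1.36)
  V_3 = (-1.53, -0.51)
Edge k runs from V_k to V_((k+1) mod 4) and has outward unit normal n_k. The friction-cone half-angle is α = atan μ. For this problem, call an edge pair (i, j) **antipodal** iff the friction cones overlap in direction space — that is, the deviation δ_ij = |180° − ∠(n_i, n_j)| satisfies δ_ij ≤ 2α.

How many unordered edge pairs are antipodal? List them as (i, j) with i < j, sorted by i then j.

α = atan 0.65 = 33.02°;  2α = 66.05°
n_0 = (+0.9029, -0.4299)
n_1 = (+0.3892, +0.9211)
n_2 = (-0.9820, +0.1890)
n_3 = (-0.3879, -0.9217)
  (0,1): δ = 87.44°  ·
  (0,2): δ = 14.57°  ✓
  (0,3): δ = 92.64°  ·
  (1,2): δ = 77.99°  ·
  (1,3): δ = 0.08°  ✓
  (2,3): δ = 101.93°  ·
antipodal pairs: 2

count = 2; pairs: (0,2), (1,3)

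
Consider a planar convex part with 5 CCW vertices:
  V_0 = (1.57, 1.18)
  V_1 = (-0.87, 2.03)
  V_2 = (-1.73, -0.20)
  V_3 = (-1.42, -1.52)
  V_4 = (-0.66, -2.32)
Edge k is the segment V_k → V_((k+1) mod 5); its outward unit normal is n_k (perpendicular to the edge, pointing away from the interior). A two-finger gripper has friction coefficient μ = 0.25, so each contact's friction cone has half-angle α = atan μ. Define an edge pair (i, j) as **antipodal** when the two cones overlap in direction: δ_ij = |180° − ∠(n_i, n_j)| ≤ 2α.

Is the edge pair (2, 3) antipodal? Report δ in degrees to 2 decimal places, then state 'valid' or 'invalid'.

δ = 149.69°, invalid

α = atan 0.25 = 14.04°;  2α = 28.07°
edge 2: e_2 = (+0.31, -1.32);  n_2 = (-0.9735, -0.2286)
edge 3: e_3 = (+0.76, -0.80);  n_3 = (-0.7250, -0.6887)
∠(n_2, n_3) = 30.31°
δ = |180° − 30.31°| = 149.69°
149.69° > 2α = 28.07°  →  invalid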